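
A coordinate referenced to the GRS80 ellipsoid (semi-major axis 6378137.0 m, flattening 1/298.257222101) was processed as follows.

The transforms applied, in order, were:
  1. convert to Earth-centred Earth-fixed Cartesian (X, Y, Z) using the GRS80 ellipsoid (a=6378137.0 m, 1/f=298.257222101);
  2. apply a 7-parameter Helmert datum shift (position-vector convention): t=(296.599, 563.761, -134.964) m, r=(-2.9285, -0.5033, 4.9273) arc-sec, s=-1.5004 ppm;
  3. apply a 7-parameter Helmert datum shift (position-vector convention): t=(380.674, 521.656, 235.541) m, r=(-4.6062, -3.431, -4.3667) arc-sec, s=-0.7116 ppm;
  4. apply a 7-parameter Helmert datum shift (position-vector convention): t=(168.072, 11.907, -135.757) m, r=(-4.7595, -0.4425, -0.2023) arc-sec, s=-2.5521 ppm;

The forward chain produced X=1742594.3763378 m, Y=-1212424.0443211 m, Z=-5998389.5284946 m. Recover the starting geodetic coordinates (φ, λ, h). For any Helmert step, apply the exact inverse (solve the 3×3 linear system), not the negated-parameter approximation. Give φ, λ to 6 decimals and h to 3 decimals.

φ=-70.634775°, λ=-34.860064°, h=3815.535 m

start: X=1742594.3763, Y=-1212424.0443, Z=-5998389.5285 m
→ Helmert⁻¹: X=1742419.0720, Y=-1212298.9276, Z=-5998300.7911
→ Helmert⁻¹: X=1741965.5295, Y=-1212650.6110, Z=-5998596.6568
→ Helmert⁻¹: X=1741627.9265, Y=-1213172.6316, Z=-5998492.1669
→ geod (Bowring, a=6378137.000): φ=-70.63477500°, λ=-34.86006400°, h=3815.5350 m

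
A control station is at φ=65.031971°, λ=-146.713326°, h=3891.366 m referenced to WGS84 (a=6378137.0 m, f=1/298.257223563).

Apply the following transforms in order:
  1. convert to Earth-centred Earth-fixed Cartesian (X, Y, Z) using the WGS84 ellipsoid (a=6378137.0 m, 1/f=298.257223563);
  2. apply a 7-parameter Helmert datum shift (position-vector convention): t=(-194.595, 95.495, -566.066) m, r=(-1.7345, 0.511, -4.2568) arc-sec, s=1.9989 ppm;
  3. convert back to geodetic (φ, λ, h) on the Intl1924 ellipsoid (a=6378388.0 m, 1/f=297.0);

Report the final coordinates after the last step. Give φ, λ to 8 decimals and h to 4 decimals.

φ=65.02994230°, λ=-146.71915962°, h=3261.6287 m

start: φ=65.031971°, λ=-146.713326°, h=3891.366 m
→ ECEF (a=6378137.000, f=1/298.257223563): X=-2258170.1778, Y=-1482588.8358, Z=5762743.0713
→ Helmert 7p (PV): X=-2258385.6071, Y=-1482401.2416, Z=5762206.5861
→ geod (Bowring, a=6378388.000): φ=65.02994230°, λ=-146.71915962°, h=3261.6287 m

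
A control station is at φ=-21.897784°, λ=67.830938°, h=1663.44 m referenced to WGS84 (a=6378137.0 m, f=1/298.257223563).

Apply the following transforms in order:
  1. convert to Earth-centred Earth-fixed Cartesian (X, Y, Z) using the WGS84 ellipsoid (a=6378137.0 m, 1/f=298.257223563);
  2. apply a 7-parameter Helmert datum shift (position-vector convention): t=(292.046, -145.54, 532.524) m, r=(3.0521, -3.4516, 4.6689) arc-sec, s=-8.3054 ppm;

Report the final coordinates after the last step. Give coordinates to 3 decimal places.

start: φ=-21.897784°, λ=67.830938°, h=1663.440 m
→ ECEF (a=6378137.000, f=1/298.257223563): X=2234710.0097, Y=5484453.1820, Z=-2364535.3243
→ Helmert 7p (PV): X=2234898.9208, Y=5484347.6624, Z=-2363864.6142

X=2234898.921 m, Y=5484347.662 m, Z=-2363864.614 m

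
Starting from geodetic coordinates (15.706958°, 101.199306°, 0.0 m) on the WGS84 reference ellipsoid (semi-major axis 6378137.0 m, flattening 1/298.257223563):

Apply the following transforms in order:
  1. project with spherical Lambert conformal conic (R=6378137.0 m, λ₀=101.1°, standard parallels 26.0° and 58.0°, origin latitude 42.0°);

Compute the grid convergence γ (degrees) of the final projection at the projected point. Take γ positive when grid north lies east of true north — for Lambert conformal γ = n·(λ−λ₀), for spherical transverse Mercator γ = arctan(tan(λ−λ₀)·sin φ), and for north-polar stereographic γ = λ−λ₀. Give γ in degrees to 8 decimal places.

0.06735529

start: φ=15.706958°, λ=101.199306°, h=0.000 m
→ into lcc (λ₀=101.1°): φ=15.70695800°, λ−λ₀=0.09930600°
convergence γ = 0.06735529°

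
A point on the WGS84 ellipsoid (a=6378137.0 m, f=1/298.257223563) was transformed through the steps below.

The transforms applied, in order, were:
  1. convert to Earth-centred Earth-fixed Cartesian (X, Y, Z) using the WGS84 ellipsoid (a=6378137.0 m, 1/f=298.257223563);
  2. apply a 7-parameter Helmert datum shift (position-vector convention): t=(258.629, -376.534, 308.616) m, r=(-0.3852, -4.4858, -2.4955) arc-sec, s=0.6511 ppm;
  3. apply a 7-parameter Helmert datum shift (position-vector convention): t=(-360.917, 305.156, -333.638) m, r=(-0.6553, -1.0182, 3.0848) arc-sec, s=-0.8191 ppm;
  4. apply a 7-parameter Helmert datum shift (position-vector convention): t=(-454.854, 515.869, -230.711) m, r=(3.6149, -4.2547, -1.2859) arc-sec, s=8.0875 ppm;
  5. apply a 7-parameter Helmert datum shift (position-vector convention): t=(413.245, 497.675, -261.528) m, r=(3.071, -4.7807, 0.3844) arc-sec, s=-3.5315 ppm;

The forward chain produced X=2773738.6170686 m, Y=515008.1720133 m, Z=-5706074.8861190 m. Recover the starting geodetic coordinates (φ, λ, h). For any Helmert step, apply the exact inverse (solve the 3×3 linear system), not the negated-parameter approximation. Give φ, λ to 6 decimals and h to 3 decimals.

start: X=2773738.6171, Y=515008.1720, Z=-5706074.8861 m
→ Helmert⁻¹: X=2773203.8762, Y=514422.1927, Z=-5705905.4432
→ Helmert⁻¹: X=2773515.4017, Y=513819.4629, Z=-5705694.8032
→ Helmert⁻¹: X=2773858.1065, Y=513491.3689, Z=-5705377.8999
→ Helmert⁻¹: X=2773467.3668, Y=513911.7787, Z=-5705742.1580
→ geod (Bowring, a=6378137.000): φ=-63.84663200°, λ=10.49760300°, h=3946.6220 m

φ=-63.846632°, λ=10.497603°, h=3946.622 m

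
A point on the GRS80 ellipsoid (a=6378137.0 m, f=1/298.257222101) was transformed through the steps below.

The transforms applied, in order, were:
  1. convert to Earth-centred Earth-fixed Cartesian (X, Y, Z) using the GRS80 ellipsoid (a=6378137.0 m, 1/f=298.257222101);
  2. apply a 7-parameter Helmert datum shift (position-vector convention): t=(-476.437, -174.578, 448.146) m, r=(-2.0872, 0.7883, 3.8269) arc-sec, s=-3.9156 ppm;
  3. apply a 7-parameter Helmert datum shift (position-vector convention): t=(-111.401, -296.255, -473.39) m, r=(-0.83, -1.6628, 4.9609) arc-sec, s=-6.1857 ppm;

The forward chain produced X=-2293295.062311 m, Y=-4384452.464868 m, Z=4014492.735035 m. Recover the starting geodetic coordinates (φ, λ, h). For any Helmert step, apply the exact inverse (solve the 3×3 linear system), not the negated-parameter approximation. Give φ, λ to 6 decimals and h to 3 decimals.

φ=39.245582°, λ=-117.610347°, h=1640.692 m

start: X=-2293295.0623, Y=-4384452.4649, Z=4014492.7350 m
→ Helmert⁻¹: X=-2293270.9232, Y=-4384144.3295, Z=4014991.8061
→ Helmert⁻¹: X=-2292900.1440, Y=-4383984.9994, Z=4014506.2549
→ geod (Bowring, a=6378137.000): φ=39.24558200°, λ=-117.61034700°, h=1640.6920 m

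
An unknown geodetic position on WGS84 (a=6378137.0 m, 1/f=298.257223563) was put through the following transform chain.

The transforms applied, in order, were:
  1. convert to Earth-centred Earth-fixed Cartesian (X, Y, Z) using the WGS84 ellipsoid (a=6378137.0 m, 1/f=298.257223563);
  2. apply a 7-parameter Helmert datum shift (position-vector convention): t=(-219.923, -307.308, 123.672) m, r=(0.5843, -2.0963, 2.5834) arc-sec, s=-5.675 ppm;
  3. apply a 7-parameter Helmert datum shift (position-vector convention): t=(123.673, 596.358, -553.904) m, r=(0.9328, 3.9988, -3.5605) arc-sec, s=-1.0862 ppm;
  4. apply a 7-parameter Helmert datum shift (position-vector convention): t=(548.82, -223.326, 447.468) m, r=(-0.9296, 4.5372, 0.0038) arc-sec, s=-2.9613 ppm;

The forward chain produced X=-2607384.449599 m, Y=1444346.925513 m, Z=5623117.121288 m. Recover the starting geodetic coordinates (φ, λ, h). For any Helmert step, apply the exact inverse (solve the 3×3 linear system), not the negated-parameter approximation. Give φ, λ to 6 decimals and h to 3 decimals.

start: X=-2607384.4496, Y=1444346.9255, Z=5623117.1213 m
→ Helmert⁻¹: X=-2608064.6468, Y=1444549.2371, Z=5622635.4446
→ Helmert⁻¹: X=-2608325.0920, Y=1443934.8529, Z=5623138.3596
→ Helmert⁻¹: X=-2608044.7326, Y=1444298.9508, Z=5623069.0130
→ geod (Bowring, a=6378137.000): φ=62.22710300°, λ=151.02292500°, h=3069.3410 m

φ=62.227103°, λ=151.022925°, h=3069.341 m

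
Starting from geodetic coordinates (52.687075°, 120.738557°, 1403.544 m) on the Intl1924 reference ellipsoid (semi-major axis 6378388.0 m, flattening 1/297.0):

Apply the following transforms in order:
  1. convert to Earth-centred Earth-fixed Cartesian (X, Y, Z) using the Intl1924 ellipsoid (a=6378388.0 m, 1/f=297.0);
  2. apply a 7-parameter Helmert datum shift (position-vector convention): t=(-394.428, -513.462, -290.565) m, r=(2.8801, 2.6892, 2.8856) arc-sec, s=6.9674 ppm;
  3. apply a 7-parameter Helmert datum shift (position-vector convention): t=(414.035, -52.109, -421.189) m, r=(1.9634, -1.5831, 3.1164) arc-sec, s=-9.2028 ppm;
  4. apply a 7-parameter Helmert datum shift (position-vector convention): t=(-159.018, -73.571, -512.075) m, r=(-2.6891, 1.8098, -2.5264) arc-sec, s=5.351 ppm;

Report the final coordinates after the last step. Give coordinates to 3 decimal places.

start: φ=52.687075°, λ=120.738557°, h=1403.544 m
→ ECEF (a=6378388.000, f=1/297.0): X=-1980836.6042, Y=3331000.8010, Z=5050727.0164
→ Helmert 7p (PV): X=-1981225.5839, Y=3330412.3114, Z=5050543.9789
→ Helmert 7p (PV): X=-1980882.3969, Y=3330251.5449, Z=5050092.8062
→ Helmert 7p (PV): X=-1980966.9138, Y=3330285.8957, Z=5049581.7177

X=-1980966.914 m, Y=3330285.896 m, Z=5049581.718 m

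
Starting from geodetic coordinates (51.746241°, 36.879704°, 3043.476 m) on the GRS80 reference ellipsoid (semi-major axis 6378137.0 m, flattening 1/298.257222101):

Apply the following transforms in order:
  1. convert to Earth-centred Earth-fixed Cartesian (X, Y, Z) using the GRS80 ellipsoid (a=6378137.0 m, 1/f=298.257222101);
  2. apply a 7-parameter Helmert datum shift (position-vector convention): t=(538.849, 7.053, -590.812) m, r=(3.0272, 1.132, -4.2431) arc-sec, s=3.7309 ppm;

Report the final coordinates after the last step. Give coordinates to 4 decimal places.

start: φ=51.746241°, λ=36.879704°, h=3043.476 m
→ ECEF (a=6378137.000, f=1/298.257222101): X=3166837.6538, Y=2375975.2464, Z=4987761.2208
→ Helmert 7p (PV): X=3167464.5680, Y=2375852.8162, Z=4987206.5082

X=3167464.5680 m, Y=2375852.8162 m, Z=4987206.5082 m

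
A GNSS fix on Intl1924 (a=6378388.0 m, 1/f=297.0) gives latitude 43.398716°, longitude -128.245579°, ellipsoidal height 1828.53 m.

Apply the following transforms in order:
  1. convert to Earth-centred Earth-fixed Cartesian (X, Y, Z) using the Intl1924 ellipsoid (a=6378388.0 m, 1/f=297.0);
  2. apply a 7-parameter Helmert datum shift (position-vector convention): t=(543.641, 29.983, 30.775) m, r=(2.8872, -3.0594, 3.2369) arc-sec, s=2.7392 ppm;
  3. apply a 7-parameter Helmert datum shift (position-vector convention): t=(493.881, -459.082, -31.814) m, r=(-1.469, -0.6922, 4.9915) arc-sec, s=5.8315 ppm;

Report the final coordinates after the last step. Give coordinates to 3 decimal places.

start: φ=43.398716°, λ=-128.245579°, h=1828.530 m
→ ECEF (a=6378388.000, f=1/297.0): X=-2874279.1802, Y=-3646584.4623, Z=4361125.3596
→ Helmert 7p (PV): X=-2873750.8728, Y=-3646670.6192, Z=4361074.4047
→ Helmert 7p (PV): X=-2873200.1374, Y=-3647189.4511, Z=4361084.3497

X=-2873200.137 m, Y=-3647189.451 m, Z=4361084.350 m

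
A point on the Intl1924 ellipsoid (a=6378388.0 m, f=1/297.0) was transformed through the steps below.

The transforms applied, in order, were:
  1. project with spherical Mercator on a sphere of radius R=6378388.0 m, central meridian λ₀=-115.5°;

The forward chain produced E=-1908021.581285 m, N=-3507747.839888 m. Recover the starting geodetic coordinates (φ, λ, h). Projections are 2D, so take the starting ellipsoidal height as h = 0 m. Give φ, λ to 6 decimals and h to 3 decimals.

φ=-30.031580°, λ=-132.639375°, h=0.000 m

start: E=-1908021.5813, N=-3507747.8399 m
→ merc⁻¹: φ=-30.03158000°, λ=-132.63937500°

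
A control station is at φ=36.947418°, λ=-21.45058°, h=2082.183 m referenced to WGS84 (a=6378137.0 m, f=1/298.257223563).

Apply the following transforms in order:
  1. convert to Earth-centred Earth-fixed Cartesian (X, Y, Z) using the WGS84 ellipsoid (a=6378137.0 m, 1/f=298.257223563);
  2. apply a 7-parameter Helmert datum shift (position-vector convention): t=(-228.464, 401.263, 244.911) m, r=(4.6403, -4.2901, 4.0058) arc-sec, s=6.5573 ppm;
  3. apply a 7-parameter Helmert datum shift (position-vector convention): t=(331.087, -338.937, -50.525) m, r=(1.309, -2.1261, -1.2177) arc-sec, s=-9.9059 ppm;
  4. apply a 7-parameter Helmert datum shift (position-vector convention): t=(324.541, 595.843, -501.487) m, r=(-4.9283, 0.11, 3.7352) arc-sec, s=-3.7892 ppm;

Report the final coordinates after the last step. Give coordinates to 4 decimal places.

X=4751884.7173 m, Y=-1866149.3149 m, Z=3813784.4538 m

start: φ=36.947418°, λ=-21.450580°, h=2082.183 m
→ ECEF (a=6378137.000, f=1/298.257223563): X=4751549.0299, Y=-1866952.2043, Z=3813982.7539
→ Helmert 7p (PV): X=4751308.6534, Y=-1866556.7076, Z=3814309.5017
→ Helmert 7p (PV): X=4751542.3391, Y=-1866929.4103, Z=3814258.3213
→ Helmert 7p (PV): X=4751884.7173, Y=-1866149.3149, Z=3813784.4538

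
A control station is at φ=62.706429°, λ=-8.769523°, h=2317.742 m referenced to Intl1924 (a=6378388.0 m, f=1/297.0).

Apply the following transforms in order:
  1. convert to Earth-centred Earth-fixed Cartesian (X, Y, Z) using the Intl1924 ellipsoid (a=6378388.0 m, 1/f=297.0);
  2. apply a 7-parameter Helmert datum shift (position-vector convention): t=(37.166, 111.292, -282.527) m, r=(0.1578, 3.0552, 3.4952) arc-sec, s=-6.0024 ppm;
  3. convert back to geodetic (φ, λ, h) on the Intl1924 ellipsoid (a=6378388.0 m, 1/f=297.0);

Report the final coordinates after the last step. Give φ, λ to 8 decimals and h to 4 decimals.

φ=62.70426827°, λ=-8.76612770°, h=2037.2825 m

start: φ=62.706429°, λ=-8.769523°, h=2317.742 m
→ ECEF (a=6378388.000, f=1/297.0): X=2899371.0441, Y=-447267.2760, Z=5647232.8442
→ Helmert 7p (PV): X=2899482.0323, Y=-447108.4895, Z=5646873.1327
→ geod (Bowring, a=6378388.000): φ=62.70426827°, λ=-8.76612770°, h=2037.2825 m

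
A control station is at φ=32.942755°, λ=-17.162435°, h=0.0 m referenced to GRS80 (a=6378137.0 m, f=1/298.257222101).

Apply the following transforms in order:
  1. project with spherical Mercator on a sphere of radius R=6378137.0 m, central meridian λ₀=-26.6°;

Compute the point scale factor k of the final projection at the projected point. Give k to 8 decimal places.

1.19159075

start: φ=32.942755°, λ=-17.162435°, h=0.000 m
→ into merc (λ₀=-26.6°): φ=32.94275500°, λ−λ₀=9.43756500°
scale k = 1.19159075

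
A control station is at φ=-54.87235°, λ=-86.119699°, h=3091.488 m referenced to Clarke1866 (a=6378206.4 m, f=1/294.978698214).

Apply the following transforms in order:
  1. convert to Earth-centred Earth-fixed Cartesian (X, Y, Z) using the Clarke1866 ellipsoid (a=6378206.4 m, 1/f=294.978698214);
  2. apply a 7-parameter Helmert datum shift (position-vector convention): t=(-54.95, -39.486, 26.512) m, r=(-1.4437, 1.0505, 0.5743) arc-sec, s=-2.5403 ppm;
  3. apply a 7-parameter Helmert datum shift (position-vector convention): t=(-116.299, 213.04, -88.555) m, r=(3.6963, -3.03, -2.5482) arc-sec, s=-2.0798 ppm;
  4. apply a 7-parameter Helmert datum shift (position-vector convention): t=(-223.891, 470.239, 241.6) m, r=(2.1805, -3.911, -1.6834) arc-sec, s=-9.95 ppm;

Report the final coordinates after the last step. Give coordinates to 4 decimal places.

start: φ=-54.872350°, λ=-86.119699°, h=3091.488 m
→ ECEF (a=6378206.400, f=1/294.978698214): X=249043.1238, Y=-3671699.1595, Z=-5195546.0648
→ Helmert 7p (PV): X=248971.3035, Y=-3671764.9897, Z=-5195481.9239
→ Helmert 7p (PV): X=248885.4464, Y=-3671454.2853, Z=-5195621.8145
→ Helmert 7p (PV): X=248727.6288, Y=-3670894.6223, Z=-5195362.6108

X=248727.6288 m, Y=-3670894.6223 m, Z=-5195362.6108 m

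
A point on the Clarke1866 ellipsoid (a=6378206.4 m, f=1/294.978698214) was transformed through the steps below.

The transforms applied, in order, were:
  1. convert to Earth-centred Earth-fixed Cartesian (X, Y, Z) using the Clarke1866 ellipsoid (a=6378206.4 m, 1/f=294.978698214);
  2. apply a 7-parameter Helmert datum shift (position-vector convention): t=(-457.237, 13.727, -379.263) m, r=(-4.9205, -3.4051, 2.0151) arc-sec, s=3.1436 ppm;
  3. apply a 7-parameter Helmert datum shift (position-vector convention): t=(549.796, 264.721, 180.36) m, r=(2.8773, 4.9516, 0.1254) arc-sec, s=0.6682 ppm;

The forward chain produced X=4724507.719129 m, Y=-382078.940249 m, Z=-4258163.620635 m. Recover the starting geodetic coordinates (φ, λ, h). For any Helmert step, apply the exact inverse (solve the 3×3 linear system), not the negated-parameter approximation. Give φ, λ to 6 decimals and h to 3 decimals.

φ=-42.127381°, λ=-4.627045°, h=2995.891 m

start: X=4724507.7191, Y=-382078.9402, Z=-4258163.6206 m
→ Helmert⁻¹: X=4724056.7571, Y=-382405.6780, Z=-4258222.3950
→ Helmert⁻¹: X=4724425.1154, Y=-382362.7844, Z=-4257916.8611
→ geod (Bowring, a=6378206.400): φ=-42.12738100°, λ=-4.62704500°, h=2995.8910 m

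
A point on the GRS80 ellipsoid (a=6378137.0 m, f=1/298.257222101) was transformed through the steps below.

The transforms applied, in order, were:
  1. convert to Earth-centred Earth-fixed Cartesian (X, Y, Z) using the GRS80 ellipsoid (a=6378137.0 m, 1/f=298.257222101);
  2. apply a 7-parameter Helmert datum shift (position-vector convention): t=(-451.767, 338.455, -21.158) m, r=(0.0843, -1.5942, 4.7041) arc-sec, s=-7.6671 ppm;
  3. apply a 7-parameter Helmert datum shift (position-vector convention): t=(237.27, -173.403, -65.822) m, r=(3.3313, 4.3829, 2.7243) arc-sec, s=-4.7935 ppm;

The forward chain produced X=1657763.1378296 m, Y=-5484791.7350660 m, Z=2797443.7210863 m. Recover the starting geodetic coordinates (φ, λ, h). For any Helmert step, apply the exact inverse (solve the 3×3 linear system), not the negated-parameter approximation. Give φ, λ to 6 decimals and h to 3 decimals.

φ=26.175658°, λ=-73.183419°, h=2580.870 m

start: X=1657763.1378, Y=-5484791.7351, Z=2797443.7211 m
→ Helmert⁻¹: X=1657401.9266, Y=-5484621.3296, Z=2797646.7509
→ Helmert⁻¹: X=1657762.9352, Y=-5485038.5024, Z=2797678.7881
→ geod (Bowring, a=6378137.000): φ=26.17565800°, λ=-73.18341900°, h=2580.8700 m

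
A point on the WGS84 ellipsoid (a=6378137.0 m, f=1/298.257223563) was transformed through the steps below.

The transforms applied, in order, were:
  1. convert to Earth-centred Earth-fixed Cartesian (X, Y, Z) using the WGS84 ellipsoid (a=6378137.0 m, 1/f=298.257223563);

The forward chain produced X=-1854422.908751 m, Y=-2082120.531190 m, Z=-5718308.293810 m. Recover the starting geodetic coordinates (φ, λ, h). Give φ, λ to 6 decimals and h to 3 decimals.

φ=-64.157713°, λ=-131.689585°, h=1008.717 m

start: X=-1854422.9088, Y=-2082120.5312, Z=-5718308.2938 m
→ geod (Bowring, a=6378137.000): φ=-64.15771300°, λ=-131.68958500°, h=1008.7170 m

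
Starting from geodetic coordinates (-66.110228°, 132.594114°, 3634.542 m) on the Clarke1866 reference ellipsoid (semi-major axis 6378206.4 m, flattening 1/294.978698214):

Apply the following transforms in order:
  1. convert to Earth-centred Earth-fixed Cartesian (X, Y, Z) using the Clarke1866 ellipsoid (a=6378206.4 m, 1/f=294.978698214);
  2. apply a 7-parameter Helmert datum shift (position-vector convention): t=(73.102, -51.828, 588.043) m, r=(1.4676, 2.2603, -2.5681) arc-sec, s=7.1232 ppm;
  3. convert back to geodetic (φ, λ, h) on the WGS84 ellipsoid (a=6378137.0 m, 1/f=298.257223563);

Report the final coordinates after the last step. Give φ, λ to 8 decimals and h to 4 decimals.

φ=-66.10650574°, λ=132.59340418°, h=2977.1478 m

start: φ=-66.110228°, λ=132.594114°, h=3634.542 m
→ ECEF (a=6378206.400, f=1/294.978698214): X=-1754162.8467, Y=1908031.1316, Z=-5812069.4303
→ Helmert 7p (PV): X=-1754142.1743, Y=1908056.0892, Z=-5811489.9892
→ geod (Bowring, a=6378137.000): φ=-66.10650574°, λ=132.59340418°, h=2977.1478 m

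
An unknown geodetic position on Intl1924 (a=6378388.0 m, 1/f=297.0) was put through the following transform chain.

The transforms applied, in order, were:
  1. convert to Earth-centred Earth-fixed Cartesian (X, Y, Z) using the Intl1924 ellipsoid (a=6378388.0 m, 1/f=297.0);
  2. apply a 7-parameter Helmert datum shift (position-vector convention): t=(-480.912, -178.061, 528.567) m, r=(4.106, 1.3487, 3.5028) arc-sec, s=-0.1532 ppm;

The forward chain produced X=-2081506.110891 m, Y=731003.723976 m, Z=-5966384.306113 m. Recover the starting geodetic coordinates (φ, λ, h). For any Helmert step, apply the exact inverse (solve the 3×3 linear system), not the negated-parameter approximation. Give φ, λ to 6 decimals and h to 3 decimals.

φ=-69.838620°, λ=160.642344°, h=2070.628 m

start: X=-2081506.1109, Y=731003.7240, Z=-5966384.3061 m
→ Helmert⁻¹: X=-2080974.0862, Y=731098.4556, Z=-5966941.9476
→ geod (Bowring, a=6378388.000): φ=-69.83862000°, λ=160.64234400°, h=2070.6280 m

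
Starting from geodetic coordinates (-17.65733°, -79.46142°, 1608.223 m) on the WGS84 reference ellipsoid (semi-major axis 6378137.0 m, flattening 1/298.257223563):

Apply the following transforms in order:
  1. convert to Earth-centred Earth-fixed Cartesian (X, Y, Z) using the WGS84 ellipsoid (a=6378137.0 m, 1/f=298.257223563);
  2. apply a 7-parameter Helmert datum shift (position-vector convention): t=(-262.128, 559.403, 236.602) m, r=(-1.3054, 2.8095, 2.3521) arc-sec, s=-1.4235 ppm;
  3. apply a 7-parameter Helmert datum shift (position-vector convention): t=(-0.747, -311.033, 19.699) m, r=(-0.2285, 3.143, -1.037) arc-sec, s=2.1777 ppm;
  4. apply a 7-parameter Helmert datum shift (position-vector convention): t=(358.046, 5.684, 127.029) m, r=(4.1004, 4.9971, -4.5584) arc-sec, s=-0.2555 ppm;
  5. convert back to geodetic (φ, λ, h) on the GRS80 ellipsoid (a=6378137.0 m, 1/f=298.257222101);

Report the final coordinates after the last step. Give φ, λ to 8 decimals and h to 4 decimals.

start: φ=-17.657330°, λ=-79.461420°, h=1608.223 m
→ ECEF (a=6378137.000, f=1/298.257223563): X=1112209.7187, Y=-5978477.5584, Z=-1922767.5115
→ Helmert 7p (PV): X=1111987.9921, Y=-5977909.1309, Z=-1922505.4853
→ Helmert 7p (PV): X=1111930.3179, Y=-5978240.9023, Z=-1922500.2948
→ Helmert 7p (PV): X=1112109.3866, Y=-5978220.0463, Z=-1922518.5561
→ geod (Bowring, a=6378137.000): φ=-17.65593099°, λ=-79.46190565°, h=1273.9841 m

φ=-17.65593099°, λ=-79.46190565°, h=1273.9841 m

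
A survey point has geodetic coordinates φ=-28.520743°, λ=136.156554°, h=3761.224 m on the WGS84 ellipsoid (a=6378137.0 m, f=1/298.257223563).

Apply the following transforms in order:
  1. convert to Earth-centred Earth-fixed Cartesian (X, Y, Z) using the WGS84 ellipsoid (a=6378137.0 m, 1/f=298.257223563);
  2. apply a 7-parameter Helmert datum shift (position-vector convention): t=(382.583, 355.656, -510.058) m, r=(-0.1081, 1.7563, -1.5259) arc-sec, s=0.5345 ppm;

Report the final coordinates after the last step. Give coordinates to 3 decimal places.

X=-4046972.093 m, Y=3887556.053 m, Z=-3029612.081 m

start: φ=-28.520743°, λ=136.156554°, h=3761.224 m
→ ECEF (a=6378137.000, f=1/298.257223563): X=-4047355.4763, Y=3887169.9652, Z=-3029132.8287
→ Helmert 7p (PV): X=-4046972.0926, Y=3887556.0528, Z=-3029612.0806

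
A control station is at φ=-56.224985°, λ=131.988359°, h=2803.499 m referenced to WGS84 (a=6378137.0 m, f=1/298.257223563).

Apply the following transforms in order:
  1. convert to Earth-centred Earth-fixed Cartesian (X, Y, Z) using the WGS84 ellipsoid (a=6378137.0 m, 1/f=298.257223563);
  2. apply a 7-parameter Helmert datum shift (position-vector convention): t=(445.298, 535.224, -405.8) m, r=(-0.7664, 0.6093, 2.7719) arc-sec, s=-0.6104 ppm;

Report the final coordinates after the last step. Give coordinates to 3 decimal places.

X=-2378232.004 m, Y=2643295.268 m, Z=-5281145.313 m

start: φ=-56.224985°, λ=131.988359°, h=2803.499 m
→ ECEF (a=6378137.000, f=1/298.257223563): X=-2378627.6397, Y=2642813.2433, Z=-5280739.9430
→ Helmert 7p (PV): X=-2378232.0045, Y=2643295.2677, Z=-5281145.3129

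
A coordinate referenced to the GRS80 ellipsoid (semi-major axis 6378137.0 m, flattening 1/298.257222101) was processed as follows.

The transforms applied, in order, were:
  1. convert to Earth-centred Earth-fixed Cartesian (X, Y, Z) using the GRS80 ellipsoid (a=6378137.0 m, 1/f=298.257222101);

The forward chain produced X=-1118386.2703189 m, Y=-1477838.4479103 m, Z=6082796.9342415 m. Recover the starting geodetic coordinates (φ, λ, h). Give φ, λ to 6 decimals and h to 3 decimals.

start: X=-1118386.2703, Y=-1477838.4479, Z=6082796.9342 m
→ geod (Bowring, a=6378137.000): φ=73.16194800°, λ=-127.11740400°, h=308.3400 m

φ=73.161948°, λ=-127.117404°, h=308.340 m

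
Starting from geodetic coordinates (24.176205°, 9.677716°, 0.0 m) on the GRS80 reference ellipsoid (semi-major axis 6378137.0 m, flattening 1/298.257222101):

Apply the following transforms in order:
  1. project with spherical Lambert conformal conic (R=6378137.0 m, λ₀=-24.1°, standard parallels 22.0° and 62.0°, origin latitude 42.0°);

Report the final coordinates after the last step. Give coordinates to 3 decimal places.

start: φ=24.176205°, λ=9.677716°, h=0.000 m
→ lcc (R=6378137.0, λ₀=-24.1°): E=3298198.4326, N=-1223720.2770

E=3298198.433 m, N=-1223720.277 m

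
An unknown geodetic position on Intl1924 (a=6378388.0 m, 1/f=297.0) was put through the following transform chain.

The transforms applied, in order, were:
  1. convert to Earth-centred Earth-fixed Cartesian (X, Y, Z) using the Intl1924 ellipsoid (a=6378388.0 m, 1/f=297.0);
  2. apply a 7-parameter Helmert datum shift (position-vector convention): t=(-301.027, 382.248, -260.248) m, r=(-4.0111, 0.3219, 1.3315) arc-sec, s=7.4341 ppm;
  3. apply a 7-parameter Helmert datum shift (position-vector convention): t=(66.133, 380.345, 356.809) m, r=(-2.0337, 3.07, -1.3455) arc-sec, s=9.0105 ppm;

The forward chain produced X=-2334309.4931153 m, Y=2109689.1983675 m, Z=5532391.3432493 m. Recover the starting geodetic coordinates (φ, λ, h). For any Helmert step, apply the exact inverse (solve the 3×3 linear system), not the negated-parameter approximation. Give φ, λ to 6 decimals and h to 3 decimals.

start: X=-2334309.4931, Y=2109689.1984, Z=5532391.3432 m
→ Helmert⁻¹: X=-2334450.6878, Y=2109220.0763, Z=5531970.7390
→ Helmert⁻¹: X=-2334127.3299, Y=2108729.6369, Z=5532227.2246
→ geod (Bowring, a=6378388.000): φ=60.54324500°, λ=137.90427400°, h=1855.8860 m

φ=60.543245°, λ=137.904274°, h=1855.886 m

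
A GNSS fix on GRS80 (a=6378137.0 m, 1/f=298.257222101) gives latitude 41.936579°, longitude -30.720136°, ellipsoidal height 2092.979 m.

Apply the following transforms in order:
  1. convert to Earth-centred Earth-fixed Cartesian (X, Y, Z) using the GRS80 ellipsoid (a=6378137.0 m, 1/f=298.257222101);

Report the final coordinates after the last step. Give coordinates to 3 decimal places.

start: φ=41.936579°, λ=-30.720136°, h=2092.979 m
→ ECEF (a=6378137.000, f=1/298.257222101): X=4086253.9671, Y=-2428182.8150, Z=4241765.0175

X=4086253.967 m, Y=-2428182.815 m, Z=4241765.018 m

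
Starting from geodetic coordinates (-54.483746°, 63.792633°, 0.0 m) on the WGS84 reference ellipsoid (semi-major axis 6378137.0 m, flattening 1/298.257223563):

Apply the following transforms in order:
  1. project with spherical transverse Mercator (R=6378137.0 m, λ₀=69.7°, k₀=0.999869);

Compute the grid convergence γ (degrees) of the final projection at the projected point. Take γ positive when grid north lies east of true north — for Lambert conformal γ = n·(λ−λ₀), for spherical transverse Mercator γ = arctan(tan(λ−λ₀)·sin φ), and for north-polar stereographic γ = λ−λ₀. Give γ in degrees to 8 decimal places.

4.81405591

start: φ=-54.483746°, λ=63.792633°, h=0.000 m
→ into tm (λ₀=69.7°): φ=-54.48374600°, λ−λ₀=-5.90736700°
convergence γ = 4.81405591°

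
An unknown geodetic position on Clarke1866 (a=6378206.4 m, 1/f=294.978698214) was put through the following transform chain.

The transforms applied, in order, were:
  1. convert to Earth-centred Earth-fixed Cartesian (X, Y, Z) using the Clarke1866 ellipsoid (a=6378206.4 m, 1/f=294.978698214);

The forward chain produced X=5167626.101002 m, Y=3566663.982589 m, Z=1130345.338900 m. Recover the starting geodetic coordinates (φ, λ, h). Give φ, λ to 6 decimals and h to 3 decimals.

φ=10.273175°, λ=34.613201°, h=2376.326 m

start: X=5167626.1010, Y=3566663.9826, Z=1130345.3389 m
→ geod (Bowring, a=6378206.400): φ=10.27317500°, λ=34.61320100°, h=2376.3260 m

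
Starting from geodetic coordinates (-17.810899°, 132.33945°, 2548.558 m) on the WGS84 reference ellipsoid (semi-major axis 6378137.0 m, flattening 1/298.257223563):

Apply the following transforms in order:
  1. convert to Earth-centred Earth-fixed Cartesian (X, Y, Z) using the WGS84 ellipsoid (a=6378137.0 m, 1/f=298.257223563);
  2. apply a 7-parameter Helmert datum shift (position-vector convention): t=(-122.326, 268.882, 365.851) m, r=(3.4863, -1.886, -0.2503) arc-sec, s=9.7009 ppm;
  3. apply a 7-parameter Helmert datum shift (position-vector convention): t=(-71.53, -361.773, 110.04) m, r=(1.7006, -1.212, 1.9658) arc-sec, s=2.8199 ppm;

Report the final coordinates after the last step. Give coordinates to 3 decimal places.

X=-4093089.062 m, Y=4491728.901 m, Z=-1938745.084 m

start: φ=-17.810899°, λ=132.339450°, h=2548.558 m
→ ECEF (a=6378137.000, f=1/298.257223563): X=-4092835.7236, Y=4491750.8289, Z=-1939248.1782
→ Helmert 7p (PV): X=-4092974.5712, Y=4492101.0292, Z=-1938862.6426
→ Helmert 7p (PV): X=-4093089.0623, Y=4491728.9008, Z=-1938745.0839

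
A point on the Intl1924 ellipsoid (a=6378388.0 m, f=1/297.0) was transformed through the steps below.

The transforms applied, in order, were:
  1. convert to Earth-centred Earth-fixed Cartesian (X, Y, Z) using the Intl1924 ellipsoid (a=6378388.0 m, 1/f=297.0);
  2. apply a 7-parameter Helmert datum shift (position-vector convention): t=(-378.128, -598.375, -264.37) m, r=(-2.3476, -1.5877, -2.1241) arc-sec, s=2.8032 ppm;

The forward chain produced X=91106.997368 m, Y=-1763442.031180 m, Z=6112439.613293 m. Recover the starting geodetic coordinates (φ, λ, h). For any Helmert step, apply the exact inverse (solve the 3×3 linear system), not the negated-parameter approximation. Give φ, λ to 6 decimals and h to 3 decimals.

start: X=91106.9974, Y=-1763442.0312, Z=6112439.6133 m
→ Helmert⁻¹: X=91550.0748, Y=-1762907.3430, Z=6112666.0790
→ geod (Bowring, a=6378388.000): φ=73.99442300°, λ=-87.02722600°, h=3903.5470 m

φ=73.994423°, λ=-87.027226°, h=3903.547 m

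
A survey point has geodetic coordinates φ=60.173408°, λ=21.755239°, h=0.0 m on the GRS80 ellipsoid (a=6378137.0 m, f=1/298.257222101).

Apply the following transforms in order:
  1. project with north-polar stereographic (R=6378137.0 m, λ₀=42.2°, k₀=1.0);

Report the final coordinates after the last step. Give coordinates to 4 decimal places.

start: φ=60.173408°, λ=21.755239°, h=0.000 m
→ stereo (R=6378137.0, λ₀=42.2°): E=-1186709.2418, N=-3183350.7745

E=-1186709.2418 m, N=-3183350.7745 m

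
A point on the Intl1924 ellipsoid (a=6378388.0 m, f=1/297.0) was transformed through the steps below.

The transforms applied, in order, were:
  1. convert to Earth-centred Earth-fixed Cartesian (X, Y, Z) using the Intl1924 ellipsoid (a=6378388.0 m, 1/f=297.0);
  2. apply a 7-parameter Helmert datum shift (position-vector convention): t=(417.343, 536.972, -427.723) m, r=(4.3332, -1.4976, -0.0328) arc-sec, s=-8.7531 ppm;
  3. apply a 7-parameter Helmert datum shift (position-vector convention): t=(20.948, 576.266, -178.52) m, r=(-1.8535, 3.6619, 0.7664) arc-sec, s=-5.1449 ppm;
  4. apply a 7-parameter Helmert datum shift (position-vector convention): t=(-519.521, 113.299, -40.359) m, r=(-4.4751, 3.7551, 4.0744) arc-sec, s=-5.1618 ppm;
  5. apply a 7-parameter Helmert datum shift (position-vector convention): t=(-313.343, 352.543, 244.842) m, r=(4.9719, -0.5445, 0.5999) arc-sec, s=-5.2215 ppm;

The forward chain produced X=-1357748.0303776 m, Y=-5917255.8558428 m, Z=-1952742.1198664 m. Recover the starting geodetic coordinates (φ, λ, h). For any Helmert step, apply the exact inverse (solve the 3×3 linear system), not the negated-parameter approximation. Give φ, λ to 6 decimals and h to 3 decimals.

φ=-17.935330°, λ=-102.917155°, h=2396.578 m

start: X=-1357748.0304, Y=-5917255.8558, Z=-1952742.1199 m
→ Helmert⁻¹: X=-1357464.1414, Y=-5917682.4222, Z=-1952850.9335
→ Helmert⁻¹: X=-1357032.9653, Y=-5917757.0905, Z=-1952973.7507
→ Helmert⁻¹: X=-1357048.2152, Y=-5918341.2149, Z=-1952882.5523
→ Helmert⁻¹: X=-1357490.6742, Y=-5918971.2264, Z=-1952337.7179
→ geod (Bowring, a=6378388.000): φ=-17.93533000°, λ=-102.91715500°, h=2396.5780 m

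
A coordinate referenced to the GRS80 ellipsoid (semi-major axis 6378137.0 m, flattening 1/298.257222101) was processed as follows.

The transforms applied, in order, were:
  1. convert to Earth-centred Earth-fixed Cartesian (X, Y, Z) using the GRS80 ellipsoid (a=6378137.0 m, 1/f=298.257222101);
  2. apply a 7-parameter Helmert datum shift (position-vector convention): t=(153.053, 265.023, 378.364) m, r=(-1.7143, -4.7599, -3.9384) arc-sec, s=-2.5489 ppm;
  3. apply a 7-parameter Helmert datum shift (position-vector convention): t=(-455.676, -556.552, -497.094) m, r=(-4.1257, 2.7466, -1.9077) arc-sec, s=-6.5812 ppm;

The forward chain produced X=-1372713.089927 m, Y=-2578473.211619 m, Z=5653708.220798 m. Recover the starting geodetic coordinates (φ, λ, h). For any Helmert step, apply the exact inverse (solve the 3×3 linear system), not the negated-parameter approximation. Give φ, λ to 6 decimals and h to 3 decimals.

start: X=-1372713.0899, Y=-2578473.2116, Z=5653708.2208 m
→ Helmert⁻¹: X=-1372317.8915, Y=-2578059.4123, Z=5654172.6866
→ Helmert⁻¹: X=-1372294.7398, Y=-2578404.1995, Z=5653818.9720
→ geod (Bowring, a=6378137.000): φ=62.83500000°, λ=-118.02308600°, h=2488.2120 m

φ=62.835000°, λ=-118.023086°, h=2488.212 m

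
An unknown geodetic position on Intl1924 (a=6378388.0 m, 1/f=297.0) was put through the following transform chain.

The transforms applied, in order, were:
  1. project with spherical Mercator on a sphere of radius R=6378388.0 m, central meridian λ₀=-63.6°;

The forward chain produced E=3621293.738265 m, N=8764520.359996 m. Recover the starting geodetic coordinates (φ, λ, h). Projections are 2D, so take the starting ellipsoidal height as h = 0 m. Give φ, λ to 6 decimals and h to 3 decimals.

φ=61.596850°, λ=-31.070645°, h=0.000 m

start: E=3621293.7383, N=8764520.3600 m
→ merc⁻¹: φ=61.59685000°, λ=-31.07064500°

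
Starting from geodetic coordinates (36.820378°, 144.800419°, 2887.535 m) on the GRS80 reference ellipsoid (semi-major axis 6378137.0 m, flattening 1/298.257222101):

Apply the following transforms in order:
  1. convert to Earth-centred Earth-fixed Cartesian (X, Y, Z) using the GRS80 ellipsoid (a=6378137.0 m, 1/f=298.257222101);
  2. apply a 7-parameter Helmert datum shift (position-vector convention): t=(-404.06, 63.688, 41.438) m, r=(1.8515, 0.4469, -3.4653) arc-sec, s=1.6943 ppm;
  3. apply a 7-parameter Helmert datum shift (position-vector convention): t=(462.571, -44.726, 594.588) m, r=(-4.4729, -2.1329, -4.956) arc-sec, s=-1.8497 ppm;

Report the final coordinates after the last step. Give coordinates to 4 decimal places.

X=-4178977.7327 m, Y=2948240.9181 m, Z=3803748.9294 m

start: φ=36.820378°, λ=144.800419°, h=2887.535 m
→ ECEF (a=6378137.000, f=1/298.257222101): X=-4179126.1683, Y=2948003.4463, Z=3803185.1262
→ Helmert 7p (PV): X=-4179479.5416, Y=2948108.2009, Z=3803268.5248
→ Helmert 7p (PV): X=-4178977.7327, Y=2948240.9181, Z=3803748.9294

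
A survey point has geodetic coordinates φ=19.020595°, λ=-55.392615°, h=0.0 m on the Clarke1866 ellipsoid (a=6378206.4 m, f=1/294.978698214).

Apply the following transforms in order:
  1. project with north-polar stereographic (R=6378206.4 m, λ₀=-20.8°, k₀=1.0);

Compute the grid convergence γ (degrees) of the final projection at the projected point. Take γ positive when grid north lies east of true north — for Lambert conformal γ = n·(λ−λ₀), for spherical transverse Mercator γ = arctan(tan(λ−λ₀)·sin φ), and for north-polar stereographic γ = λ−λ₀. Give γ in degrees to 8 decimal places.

-34.59261500

start: φ=19.020595°, λ=-55.392615°, h=0.000 m
→ into stereo (λ₀=-20.8°): φ=19.02059500°, λ−λ₀=-34.59261500°
convergence γ = -34.59261500°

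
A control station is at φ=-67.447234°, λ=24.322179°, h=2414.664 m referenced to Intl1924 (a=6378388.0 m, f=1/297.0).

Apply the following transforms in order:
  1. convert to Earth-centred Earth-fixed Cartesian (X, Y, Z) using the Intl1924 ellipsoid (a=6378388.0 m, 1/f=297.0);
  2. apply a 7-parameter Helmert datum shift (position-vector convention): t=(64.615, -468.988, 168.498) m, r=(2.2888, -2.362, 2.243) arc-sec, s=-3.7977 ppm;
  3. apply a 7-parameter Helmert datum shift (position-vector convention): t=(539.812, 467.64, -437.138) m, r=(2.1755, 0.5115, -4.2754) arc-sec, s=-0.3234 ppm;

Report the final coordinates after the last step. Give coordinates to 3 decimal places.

X=2237122.954 m, Y=1010944.624 m, Z=-5870290.251 m

start: φ=-67.447234°, λ=24.322179°, h=2414.664 m
→ ECEF (a=6378388.000, f=1/297.0): X=2236465.1279, Y=1010845.1297, Z=-5870087.7406
→ Helmert 7p (PV): X=2236577.4770, Y=1010461.7596, Z=-5869860.1227
→ Helmert 7p (PV): X=2237122.9541, Y=1010944.6237, Z=-5870290.2512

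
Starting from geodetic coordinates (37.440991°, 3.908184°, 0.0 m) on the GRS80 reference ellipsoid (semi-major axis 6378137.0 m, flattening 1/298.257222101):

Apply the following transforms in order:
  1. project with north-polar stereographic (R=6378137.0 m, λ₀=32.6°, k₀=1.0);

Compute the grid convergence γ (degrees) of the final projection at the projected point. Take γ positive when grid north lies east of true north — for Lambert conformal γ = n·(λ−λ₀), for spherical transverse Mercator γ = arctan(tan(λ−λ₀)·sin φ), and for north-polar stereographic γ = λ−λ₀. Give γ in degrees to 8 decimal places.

start: φ=37.440991°, λ=3.908184°, h=0.000 m
→ into stereo (λ₀=32.6°): φ=37.44099100°, λ−λ₀=-28.69181600°
convergence γ = -28.69181600°

-28.69181600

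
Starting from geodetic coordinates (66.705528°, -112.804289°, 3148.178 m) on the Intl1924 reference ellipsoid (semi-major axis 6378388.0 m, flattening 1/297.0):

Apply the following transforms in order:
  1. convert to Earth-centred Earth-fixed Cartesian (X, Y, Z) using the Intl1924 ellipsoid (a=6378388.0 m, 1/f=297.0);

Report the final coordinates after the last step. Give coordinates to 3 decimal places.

X=-980901.271 m, Y=-2332983.032 m, Z=5838529.355 m

start: φ=66.705528°, λ=-112.804289°, h=3148.178 m
→ ECEF (a=6378388.000, f=1/297.0): X=-980901.2707, Y=-2332983.0320, Z=5838529.3545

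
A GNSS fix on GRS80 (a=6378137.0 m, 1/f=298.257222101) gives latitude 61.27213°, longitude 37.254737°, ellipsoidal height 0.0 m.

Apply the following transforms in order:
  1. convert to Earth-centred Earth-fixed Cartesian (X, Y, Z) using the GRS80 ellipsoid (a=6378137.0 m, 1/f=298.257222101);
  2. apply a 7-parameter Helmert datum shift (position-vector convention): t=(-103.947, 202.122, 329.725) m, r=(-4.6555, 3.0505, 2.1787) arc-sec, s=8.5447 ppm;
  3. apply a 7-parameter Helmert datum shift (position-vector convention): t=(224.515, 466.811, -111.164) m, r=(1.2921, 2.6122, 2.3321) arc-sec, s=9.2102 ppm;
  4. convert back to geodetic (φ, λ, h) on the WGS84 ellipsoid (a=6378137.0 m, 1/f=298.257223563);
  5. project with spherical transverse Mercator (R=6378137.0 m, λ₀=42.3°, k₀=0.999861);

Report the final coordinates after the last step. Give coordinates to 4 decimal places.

start: φ=61.272130°, λ=37.254737°, h=0.000 m
→ ECEF (a=6378137.000, f=1/298.257222101): X=2446416.8549, Y=1860617.8393, Z=5569980.8477
→ Helmert 7p (PV): X=2446396.5351, Y=1860987.4189, Z=5570279.9901
→ Helmert 7p (PV): X=2446693.0851, Y=1861464.1359, Z=5570200.8051
→ geod (Bowring, a=6378137.000): φ=61.26731703°, λ=37.26417463°, h=544.8483 m
→ tm (R=6378137.0, λ₀=42.3°): E=-269262.4343, N=6829684.2968

E=-269262.4343 m, N=6829684.2968 m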